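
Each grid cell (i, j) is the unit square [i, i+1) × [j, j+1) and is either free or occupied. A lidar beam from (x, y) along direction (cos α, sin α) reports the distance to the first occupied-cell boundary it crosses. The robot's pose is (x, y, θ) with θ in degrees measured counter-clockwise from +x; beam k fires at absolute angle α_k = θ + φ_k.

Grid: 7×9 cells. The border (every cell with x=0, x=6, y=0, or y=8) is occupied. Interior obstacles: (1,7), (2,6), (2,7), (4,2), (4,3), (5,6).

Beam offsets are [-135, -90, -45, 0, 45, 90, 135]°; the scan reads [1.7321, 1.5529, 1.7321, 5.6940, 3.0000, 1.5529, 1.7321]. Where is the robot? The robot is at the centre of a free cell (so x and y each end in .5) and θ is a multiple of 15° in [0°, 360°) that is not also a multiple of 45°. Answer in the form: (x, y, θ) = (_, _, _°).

Enumerate (i+0.5, j+0.5, θ) over the 29 free cells and 16 admissible headings. For each, cast all 7 beams and compare to the given ranges.
  (4.5, 1.5, 255°): beam 1 = 0.5774 ≠ 1.7321 ✗
  (1.5, 3.5, 345°): beam 1 = 0.5774 ≠ 1.7321 ✗
  (1.5, 1.5, 75°): beam 1 = 0.5774 ≠ 1.7321 ✗
  (2.5, 3.5, 105°): beam 3 = 5.1962 ≠ 1.7321 ✗
  …
  (2.5, 2.5, 75°): r_1=1.7321, r_2=1.5529, r_3=1.7321, r_4=5.6940, r_5=3.0000, r_6=1.5529, r_7=1.7321 — all match ✓
No second candidate reproduces the full scan.

(x, y, θ) = (2.5, 2.5, 75°)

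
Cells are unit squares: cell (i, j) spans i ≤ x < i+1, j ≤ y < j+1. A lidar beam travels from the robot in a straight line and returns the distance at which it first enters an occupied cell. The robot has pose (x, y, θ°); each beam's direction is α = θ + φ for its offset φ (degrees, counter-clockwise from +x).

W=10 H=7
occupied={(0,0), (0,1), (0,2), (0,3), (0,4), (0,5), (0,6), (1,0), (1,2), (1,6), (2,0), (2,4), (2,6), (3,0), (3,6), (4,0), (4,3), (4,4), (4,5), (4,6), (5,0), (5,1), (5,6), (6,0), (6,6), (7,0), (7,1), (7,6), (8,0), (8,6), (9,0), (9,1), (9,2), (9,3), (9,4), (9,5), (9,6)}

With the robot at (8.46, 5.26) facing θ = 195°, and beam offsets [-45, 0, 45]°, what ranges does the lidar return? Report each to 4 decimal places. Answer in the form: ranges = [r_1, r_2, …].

ranges = [1.4800, 3.5821, 4.9190]

beam 1: φ=-45°, α=150°
  d=(-0.8660,0.5000)  start (8,5)  tX=0.5312 tY=1.4800  stride 1/|dx|=1.1547 1/|dy|=2.0000
    cross x-line → (7,5), t=0.5312
    cross y-line → (7,6), t=1.4800 (wall)
  → r_1 = 1.4800
beam 2: φ=0°, α=195°
  d=(-0.9659,-0.2588)  start (8,5)  tX=0.4762 tY=1.0046  stride 1/|dx|=1.0353 1/|dy|=3.8637
    cross x-line → (7,5), t=0.4762
    cross y-line → (7,4), t=1.0046
    cross x-line → (6,4), t=1.5115
    cross x-line → (5,4), t=2.5468
    cross x-line → (4,4), t=3.5821 (wall)
  → r_2 = 3.5821
beam 3: φ=45°, α=240°
  d=(-0.5000,-0.8660)  start (8,5)  tX=0.9200 tY=0.3002  stride 1/|dx|=2.0000 1/|dy|=1.1547
    cross y-line → (8,4), t=0.3002
    cross x-line → (7,4), t=0.9200
    cross y-line → (7,3), t=1.4549
    cross y-line → (7,2), t=2.6096
    cross x-line → (6,2), t=2.9200
    cross y-line → (6,1), t=3.7643
    cross y-line → (6,0), t=4.9190 (wall)
  → r_3 = 4.9190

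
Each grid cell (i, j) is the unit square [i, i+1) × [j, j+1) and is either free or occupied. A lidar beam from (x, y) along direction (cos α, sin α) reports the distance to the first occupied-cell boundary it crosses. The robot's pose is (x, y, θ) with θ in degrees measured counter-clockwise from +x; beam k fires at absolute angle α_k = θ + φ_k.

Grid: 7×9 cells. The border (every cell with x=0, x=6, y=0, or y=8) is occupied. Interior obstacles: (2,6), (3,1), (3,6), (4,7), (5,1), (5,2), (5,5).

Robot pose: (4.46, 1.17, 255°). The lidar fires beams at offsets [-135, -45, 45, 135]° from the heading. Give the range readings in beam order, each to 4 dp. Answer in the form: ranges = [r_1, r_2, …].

ranges = [0.9200, 0.3400, 0.1963, 0.6235]

beam 1: φ=-135°, α=120°
  dir = (cos 120°, sin 120°) = (-0.5000, 0.8660); from cell (4,1)
  next x-line at t=0.9200, next y-line at t=0.9584; Δt_x=2.0000, Δt_y=1.1547
    x: enter (3,1) at t=0.9200 ← occupied
  → r_1 = 0.9200
beam 2: φ=-45°, α=210°
  dir = (cos 210°, sin 210°) = (-0.8660, -0.5000); from cell (4,1)
  next x-line at t=0.5312, next y-line at t=0.3400; Δt_x=1.1547, Δt_y=2.0000
    y: enter (4,0) at t=0.3400 ← occupied
  → r_2 = 0.3400
beam 3: φ=45°, α=300°
  dir = (cos 300°, sin 300°) = (0.5000, -0.8660); from cell (4,1)
  next x-line at t=1.0800, next y-line at t=0.1963; Δt_x=2.0000, Δt_y=1.1547
    y: enter (4,0) at t=0.1963 ← occupied
  → r_3 = 0.1963
beam 4: φ=135°, α=30°
  dir = (cos 30°, sin 30°) = (0.8660, 0.5000); from cell (4,1)
  next x-line at t=0.6235, next y-line at t=1.6600; Δt_x=1.1547, Δt_y=2.0000
    x: enter (5,1) at t=0.6235 ← occupied
  → r_4 = 0.6235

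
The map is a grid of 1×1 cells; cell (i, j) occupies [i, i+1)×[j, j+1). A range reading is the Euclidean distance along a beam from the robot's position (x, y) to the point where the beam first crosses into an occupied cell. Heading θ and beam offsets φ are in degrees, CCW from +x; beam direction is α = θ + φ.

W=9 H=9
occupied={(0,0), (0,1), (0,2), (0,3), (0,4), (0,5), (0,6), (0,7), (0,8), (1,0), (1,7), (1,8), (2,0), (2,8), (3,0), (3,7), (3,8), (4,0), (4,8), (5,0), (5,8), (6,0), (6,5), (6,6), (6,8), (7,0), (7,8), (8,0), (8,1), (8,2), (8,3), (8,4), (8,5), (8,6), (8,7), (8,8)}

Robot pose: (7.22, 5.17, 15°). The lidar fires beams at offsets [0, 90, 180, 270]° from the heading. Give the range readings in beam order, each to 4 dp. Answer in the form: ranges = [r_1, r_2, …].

ranges = [0.8075, 0.8500, 0.2278, 3.0137]

beam 1: φ=0°, α=15°
  cosα=0.9659 sinα=0.2588 | (7,5) | tMaxX 0.8075 tMaxY 3.2069 | tΔX 1.0353 tΔY 3.8637
    t=0.8075 [x] (8,5) — stop
  → r_1 = 0.8075
beam 2: φ=90°, α=105°
  cosα=-0.2588 sinα=0.9659 | (7,5) | tMaxX 0.8500 tMaxY 0.8593 | tΔX 3.8637 tΔY 1.0353
    t=0.8500 [x] (6,5) — stop
  → r_2 = 0.8500
beam 3: φ=180°, α=195°
  cosα=-0.9659 sinα=-0.2588 | (7,5) | tMaxX 0.2278 tMaxY 0.6568 | tΔX 1.0353 tΔY 3.8637
    t=0.2278 [x] (6,5) — stop
  → r_3 = 0.2278
beam 4: φ=270°, α=285°
  cosα=0.2588 sinα=-0.9659 | (7,5) | tMaxX 3.0137 tMaxY 0.1760 | tΔX 3.8637 tΔY 1.0353
    t=0.1760 [y] (7,4)
    t=1.2113 [y] (7,3)
    t=2.2465 [y] (7,2)
    t=3.0137 [x] (8,2) — stop
  → r_4 = 3.0137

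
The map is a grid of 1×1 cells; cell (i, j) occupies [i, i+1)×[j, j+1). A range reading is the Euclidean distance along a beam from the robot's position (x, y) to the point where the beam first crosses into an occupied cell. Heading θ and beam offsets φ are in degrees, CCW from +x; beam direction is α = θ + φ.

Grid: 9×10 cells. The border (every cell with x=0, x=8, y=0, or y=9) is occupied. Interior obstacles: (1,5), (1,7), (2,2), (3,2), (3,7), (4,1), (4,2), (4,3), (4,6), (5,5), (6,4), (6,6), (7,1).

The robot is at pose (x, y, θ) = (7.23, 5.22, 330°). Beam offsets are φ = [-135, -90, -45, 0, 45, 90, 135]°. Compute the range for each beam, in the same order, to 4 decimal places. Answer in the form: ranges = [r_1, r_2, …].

ranges = [0.8500, 0.4600, 2.9751, 0.8891, 0.7972, 1.5400, 0.8887]

beam 1: φ=-135°, α=195°
  cosα=-0.9659 sinα=-0.2588 | (7,5) | tMaxX 0.2381 tMaxY 0.8500 | tΔX 1.0353 tΔY 3.8637
    t=0.2381 [x] (6,5)
    t=0.8500 [y] (6,4) — stop
  → r_1 = 0.8500
beam 2: φ=-90°, α=240°
  cosα=-0.5000 sinα=-0.8660 | (7,5) | tMaxX 0.4600 tMaxY 0.2540 | tΔX 2.0000 tΔY 1.1547
    t=0.2540 [y] (7,4)
    t=0.4600 [x] (6,4) — stop
  → r_2 = 0.4600
beam 3: φ=-45°, α=285°
  cosα=0.2588 sinα=-0.9659 | (7,5) | tMaxX 2.9751 tMaxY 0.2278 | tΔX 3.8637 tΔY 1.0353
    t=0.2278 [y] (7,4)
    t=1.2630 [y] (7,3)
    t=2.2983 [y] (7,2)
    t=2.9751 [x] (8,2) — stop
  → r_3 = 2.9751
beam 4: φ=0°, α=330°
  cosα=0.8660 sinα=-0.5000 | (7,5) | tMaxX 0.8891 tMaxY 0.4400 | tΔX 1.1547 tΔY 2.0000
    t=0.4400 [y] (7,4)
    t=0.8891 [x] (8,4) — stop
  → r_4 = 0.8891
beam 5: φ=45°, α=15°
  cosα=0.9659 sinα=0.2588 | (7,5) | tMaxX 0.7972 tMaxY 3.0137 | tΔX 1.0353 tΔY 3.8637
    t=0.7972 [x] (8,5) — stop
  → r_5 = 0.7972
beam 6: φ=90°, α=60°
  cosα=0.5000 sinα=0.8660 | (7,5) | tMaxX 1.5400 tMaxY 0.9007 | tΔX 2.0000 tΔY 1.1547
    t=0.9007 [y] (7,6)
    t=1.5400 [x] (8,6) — stop
  → r_6 = 1.5400
beam 7: φ=135°, α=105°
  cosα=-0.2588 sinα=0.9659 | (7,5) | tMaxX 0.8887 tMaxY 0.8075 | tΔX 3.8637 tΔY 1.0353
    t=0.8075 [y] (7,6)
    t=0.8887 [x] (6,6) — stop
  → r_7 = 0.8887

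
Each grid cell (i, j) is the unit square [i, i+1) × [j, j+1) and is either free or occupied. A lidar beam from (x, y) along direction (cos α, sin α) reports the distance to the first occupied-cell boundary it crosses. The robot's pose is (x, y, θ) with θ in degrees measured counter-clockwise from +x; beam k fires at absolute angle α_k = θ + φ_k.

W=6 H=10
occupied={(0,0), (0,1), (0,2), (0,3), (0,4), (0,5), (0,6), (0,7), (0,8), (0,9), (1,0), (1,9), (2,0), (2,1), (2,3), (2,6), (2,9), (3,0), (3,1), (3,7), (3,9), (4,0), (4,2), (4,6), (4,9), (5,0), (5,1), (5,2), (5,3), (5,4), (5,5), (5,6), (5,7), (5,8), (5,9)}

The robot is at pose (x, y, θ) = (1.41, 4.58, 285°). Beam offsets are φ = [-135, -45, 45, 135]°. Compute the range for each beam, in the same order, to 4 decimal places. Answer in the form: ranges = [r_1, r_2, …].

ranges = [0.4734, 0.8200, 1.1600, 1.6397]

beam 1: φ=-135°, α=150°
  direction (-0.8660, 0.5000); cell (1,4); t to first gridline: x 0.4734, y 0.8400 (then +1.1547 / +2.0000)
    (0,4) via x @ 0.4734  # hit
  → r_1 = 0.4734
beam 2: φ=-45°, α=240°
  direction (-0.5000, -0.8660); cell (1,4); t to first gridline: x 0.8200, y 0.6697 (then +2.0000 / +1.1547)
    (1,3) via y @ 0.6697
    (0,3) via x @ 0.8200  # hit
  → r_2 = 0.8200
beam 3: φ=45°, α=330°
  direction (0.8660, -0.5000); cell (1,4); t to first gridline: x 0.6813, y 1.1600 (then +1.1547 / +2.0000)
    (2,4) via x @ 0.6813
    (2,3) via y @ 1.1600  # hit
  → r_3 = 1.1600
beam 4: φ=135°, α=60°
  direction (0.5000, 0.8660); cell (1,4); t to first gridline: x 1.1800, y 0.4850 (then +2.0000 / +1.1547)
    (1,5) via y @ 0.4850
    (2,5) via x @ 1.1800
    (2,6) via y @ 1.6397  # hit
  → r_4 = 1.6397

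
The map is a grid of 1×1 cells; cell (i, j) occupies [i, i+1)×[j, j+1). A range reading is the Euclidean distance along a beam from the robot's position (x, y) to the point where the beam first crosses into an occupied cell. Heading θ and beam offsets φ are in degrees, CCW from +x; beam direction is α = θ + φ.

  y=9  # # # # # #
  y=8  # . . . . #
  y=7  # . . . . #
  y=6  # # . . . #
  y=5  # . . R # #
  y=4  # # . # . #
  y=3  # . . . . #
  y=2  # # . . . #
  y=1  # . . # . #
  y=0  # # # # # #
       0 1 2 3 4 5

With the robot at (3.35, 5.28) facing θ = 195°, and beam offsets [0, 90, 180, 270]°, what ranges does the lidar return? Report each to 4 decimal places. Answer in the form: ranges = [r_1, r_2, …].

beam 1: φ=0°, α=195°
  direction (-0.9659, -0.2588); cell (3,5); t to first gridline: x 0.3623, y 1.0818 (then +1.0353 / +3.8637)
    (2,5) via x @ 0.3623
    (2,4) via y @ 1.0818
    (1,4) via x @ 1.3976  # hit
  → r_1 = 1.3976
beam 2: φ=90°, α=285°
  direction (0.2588, -0.9659); cell (3,5); t to first gridline: x 2.5114, y 0.2899 (then +3.8637 / +1.0353)
    (3,4) via y @ 0.2899  # hit
  → r_2 = 0.2899
beam 3: φ=180°, α=15°
  direction (0.9659, 0.2588); cell (3,5); t to first gridline: x 0.6729, y 2.7819 (then +1.0353 / +3.8637)
    (4,5) via x @ 0.6729  # hit
  → r_3 = 0.6729
beam 4: φ=270°, α=105°
  direction (-0.2588, 0.9659); cell (3,5); t to first gridline: x 1.3523, y 0.7454 (then +3.8637 / +1.0353)
    (3,6) via y @ 0.7454
    (2,6) via x @ 1.3523
    (2,7) via y @ 1.7807
    (2,8) via y @ 2.8160
    (2,9) via y @ 3.8512  # hit
  → r_4 = 3.8512

ranges = [1.3976, 0.2899, 0.6729, 3.8512]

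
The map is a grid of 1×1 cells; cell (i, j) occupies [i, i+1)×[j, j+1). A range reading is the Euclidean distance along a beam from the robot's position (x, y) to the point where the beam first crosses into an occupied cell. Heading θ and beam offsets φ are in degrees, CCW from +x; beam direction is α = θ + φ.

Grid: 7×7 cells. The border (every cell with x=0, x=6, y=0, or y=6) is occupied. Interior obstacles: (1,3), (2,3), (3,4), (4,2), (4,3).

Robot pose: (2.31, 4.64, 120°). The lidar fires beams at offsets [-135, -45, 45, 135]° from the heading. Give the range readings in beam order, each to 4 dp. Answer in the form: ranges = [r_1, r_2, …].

beam 1: φ=-135°, α=345°
  cosα=0.9659 sinα=-0.2588 | (2,4) | tMaxX 0.7143 tMaxY 2.4728 | tΔX 1.0353 tΔY 3.8637
    t=0.7143 [x] (3,4) — stop
  → r_1 = 0.7143
beam 2: φ=-45°, α=75°
  cosα=0.2588 sinα=0.9659 | (2,4) | tMaxX 2.6660 tMaxY 0.3727 | tΔX 3.8637 tΔY 1.0353
    t=0.3727 [y] (2,5)
    t=1.4080 [y] (2,6) — stop
  → r_2 = 1.4080
beam 3: φ=45°, α=165°
  cosα=-0.9659 sinα=0.2588 | (2,4) | tMaxX 0.3209 tMaxY 1.3909 | tΔX 1.0353 tΔY 3.8637
    t=0.3209 [x] (1,4)
    t=1.3562 [x] (0,4) — stop
  → r_3 = 1.3562
beam 4: φ=135°, α=255°
  cosα=-0.2588 sinα=-0.9659 | (2,4) | tMaxX 1.1977 tMaxY 0.6626 | tΔX 3.8637 tΔY 1.0353
    t=0.6626 [y] (2,3) — stop
  → r_4 = 0.6626

ranges = [0.7143, 1.4080, 1.3562, 0.6626]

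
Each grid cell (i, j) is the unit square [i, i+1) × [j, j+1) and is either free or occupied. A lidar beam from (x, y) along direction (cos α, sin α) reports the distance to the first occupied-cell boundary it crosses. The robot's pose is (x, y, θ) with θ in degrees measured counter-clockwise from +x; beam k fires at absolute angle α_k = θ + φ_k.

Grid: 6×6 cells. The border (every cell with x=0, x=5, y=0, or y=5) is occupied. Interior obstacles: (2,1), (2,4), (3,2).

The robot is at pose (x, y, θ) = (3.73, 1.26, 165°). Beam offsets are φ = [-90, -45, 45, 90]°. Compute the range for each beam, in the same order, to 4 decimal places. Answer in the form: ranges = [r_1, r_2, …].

beam 1: φ=-90°, α=75°
  dir = (cos 75°, sin 75°) = (0.2588, 0.9659); from cell (3,1)
  next x-line at t=1.0432, next y-line at t=0.7661; Δt_x=3.8637, Δt_y=1.0353
    y: enter (3,2) at t=0.7661 ← occupied
  → r_1 = 0.7661
beam 2: φ=-45°, α=120°
  dir = (cos 120°, sin 120°) = (-0.5000, 0.8660); from cell (3,1)
  next x-line at t=1.4600, next y-line at t=0.8545; Δt_x=2.0000, Δt_y=1.1547
    y: enter (3,2) at t=0.8545 ← occupied
  → r_2 = 0.8545
beam 3: φ=45°, α=210°
  dir = (cos 210°, sin 210°) = (-0.8660, -0.5000); from cell (3,1)
  next x-line at t=0.8429, next y-line at t=0.5200; Δt_x=1.1547, Δt_y=2.0000
    y: enter (3,0) at t=0.5200 ← occupied
  → r_3 = 0.5200
beam 4: φ=90°, α=255°
  dir = (cos 255°, sin 255°) = (-0.2588, -0.9659); from cell (3,1)
  next x-line at t=2.8205, next y-line at t=0.2692; Δt_x=3.8637, Δt_y=1.0353
    y: enter (3,0) at t=0.2692 ← occupied
  → r_4 = 0.2692

ranges = [0.7661, 0.8545, 0.5200, 0.2692]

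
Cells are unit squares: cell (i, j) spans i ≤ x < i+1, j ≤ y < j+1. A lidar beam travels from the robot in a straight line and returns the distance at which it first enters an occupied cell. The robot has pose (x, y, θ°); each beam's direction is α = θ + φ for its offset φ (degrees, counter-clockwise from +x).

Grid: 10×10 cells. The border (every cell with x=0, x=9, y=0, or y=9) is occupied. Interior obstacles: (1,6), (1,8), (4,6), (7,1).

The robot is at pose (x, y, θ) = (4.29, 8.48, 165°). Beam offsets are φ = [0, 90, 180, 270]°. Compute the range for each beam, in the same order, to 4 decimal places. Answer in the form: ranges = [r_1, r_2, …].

beam 1: φ=0°, α=165°
  cosα=-0.9659 sinα=0.2588 | (4,8) | tMaxX 0.3002 tMaxY 2.0091 | tΔX 1.0353 tΔY 3.8637
    t=0.3002 [x] (3,8)
    t=1.3355 [x] (2,8)
    t=2.0091 [y] (2,9) — stop
  → r_1 = 2.0091
beam 2: φ=90°, α=255°
  cosα=-0.2588 sinα=-0.9659 | (4,8) | tMaxX 1.1205 tMaxY 0.4969 | tΔX 3.8637 tΔY 1.0353
    t=0.4969 [y] (4,7)
    t=1.1205 [x] (3,7)
    t=1.5322 [y] (3,6)
    t=2.5675 [y] (3,5)
    t=3.6028 [y] (3,4)
    t=4.6380 [y] (3,3)
    t=4.9842 [x] (2,3)
    t=5.6733 [y] (2,2)
    t=6.7086 [y] (2,1)
    t=7.7439 [y] (2,0) — stop
  → r_2 = 7.7439
beam 3: φ=180°, α=345°
  cosα=0.9659 sinα=-0.2588 | (4,8) | tMaxX 0.7350 tMaxY 1.8546 | tΔX 1.0353 tΔY 3.8637
    t=0.7350 [x] (5,8)
    t=1.7703 [x] (6,8)
    t=1.8546 [y] (6,7)
    t=2.8056 [x] (7,7)
    t=3.8409 [x] (8,7)
    t=4.8762 [x] (9,7) — stop
  → r_3 = 4.8762
beam 4: φ=270°, α=75°
  cosα=0.2588 sinα=0.9659 | (4,8) | tMaxX 2.7432 tMaxY 0.5383 | tΔX 3.8637 tΔY 1.0353
    t=0.5383 [y] (4,9) — stop
  → r_4 = 0.5383

ranges = [2.0091, 7.7439, 4.8762, 0.5383]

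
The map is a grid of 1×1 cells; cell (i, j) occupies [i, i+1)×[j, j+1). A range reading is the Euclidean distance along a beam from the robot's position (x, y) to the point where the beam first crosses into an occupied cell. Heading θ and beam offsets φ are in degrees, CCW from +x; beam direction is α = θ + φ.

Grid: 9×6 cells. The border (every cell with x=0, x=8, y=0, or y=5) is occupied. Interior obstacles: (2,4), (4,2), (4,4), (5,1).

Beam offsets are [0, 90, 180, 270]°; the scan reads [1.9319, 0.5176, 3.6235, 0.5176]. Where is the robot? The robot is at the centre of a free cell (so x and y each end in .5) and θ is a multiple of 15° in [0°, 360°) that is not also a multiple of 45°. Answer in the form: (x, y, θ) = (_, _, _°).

Enumerate (i+0.5, j+0.5, θ) over the 24 free cells and 16 admissible headings. For each, cast all 4 beams and compare to the given ranges.
  (3.5, 4.5, 330°): beam 1 = 0.5774 ≠ 1.9319 ✗
  (7.5, 1.5, 30°): beam 1 = 0.5774 ≠ 1.9319 ✗
  (7.5, 2.5, 345°): beam 1 = 0.5176 ≠ 1.9319 ✗
  (1.5, 1.5, 150°): beam 1 = 0.5774 ≠ 1.9319 ✗
  …
  (4.5, 3.5, 165°): r_1=1.9319, r_2=0.5176, r_3=3.6235, r_4=0.5176 — all match ✓
Only this pose fits every beam.

(x, y, θ) = (4.5, 3.5, 165°)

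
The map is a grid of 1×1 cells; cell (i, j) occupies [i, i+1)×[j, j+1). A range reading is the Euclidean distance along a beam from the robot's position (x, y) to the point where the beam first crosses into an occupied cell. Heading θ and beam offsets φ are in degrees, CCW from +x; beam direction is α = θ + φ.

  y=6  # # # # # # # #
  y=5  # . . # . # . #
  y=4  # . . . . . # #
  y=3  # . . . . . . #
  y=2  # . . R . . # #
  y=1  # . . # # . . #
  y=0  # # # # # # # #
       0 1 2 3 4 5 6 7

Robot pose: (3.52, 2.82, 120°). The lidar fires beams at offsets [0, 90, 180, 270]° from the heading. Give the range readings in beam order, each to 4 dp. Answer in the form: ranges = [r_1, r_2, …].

beam 1: φ=0°, α=120°
  dir = (cos 120°, sin 120°) = (-0.5000, 0.8660); from cell (3,2)
  next x-line at t=1.0400, next y-line at t=0.2078; Δt_x=2.0000, Δt_y=1.1547
    y: enter (3,3) at t=0.2078
    x: enter (2,3) at t=1.0400
    y: enter (2,4) at t=1.3625
    y: enter (2,5) at t=2.5172
    x: enter (1,5) at t=3.0400
    y: enter (1,6) at t=3.6719 ← occupied
  → r_1 = 3.6719
beam 2: φ=90°, α=210°
  dir = (cos 210°, sin 210°) = (-0.8660, -0.5000); from cell (3,2)
  next x-line at t=0.6004, next y-line at t=1.6400; Δt_x=1.1547, Δt_y=2.0000
    x: enter (2,2) at t=0.6004
    y: enter (2,1) at t=1.6400
    x: enter (1,1) at t=1.7551
    x: enter (0,1) at t=2.9098 ← occupied
  → r_2 = 2.9098
beam 3: φ=180°, α=300°
  dir = (cos 300°, sin 300°) = (0.5000, -0.8660); from cell (3,2)
  next x-line at t=0.9600, next y-line at t=0.9469; Δt_x=2.0000, Δt_y=1.1547
    y: enter (3,1) at t=0.9469 ← occupied
  → r_3 = 0.9469
beam 4: φ=270°, α=30°
  dir = (cos 30°, sin 30°) = (0.8660, 0.5000); from cell (3,2)
  next x-line at t=0.5543, next y-line at t=0.3600; Δt_x=1.1547, Δt_y=2.0000
    y: enter (3,3) at t=0.3600
    x: enter (4,3) at t=0.5543
    x: enter (5,3) at t=1.7090
    y: enter (5,4) at t=2.3600
    x: enter (6,4) at t=2.8637 ← occupied
  → r_4 = 2.8637

ranges = [3.6719, 2.9098, 0.9469, 2.8637]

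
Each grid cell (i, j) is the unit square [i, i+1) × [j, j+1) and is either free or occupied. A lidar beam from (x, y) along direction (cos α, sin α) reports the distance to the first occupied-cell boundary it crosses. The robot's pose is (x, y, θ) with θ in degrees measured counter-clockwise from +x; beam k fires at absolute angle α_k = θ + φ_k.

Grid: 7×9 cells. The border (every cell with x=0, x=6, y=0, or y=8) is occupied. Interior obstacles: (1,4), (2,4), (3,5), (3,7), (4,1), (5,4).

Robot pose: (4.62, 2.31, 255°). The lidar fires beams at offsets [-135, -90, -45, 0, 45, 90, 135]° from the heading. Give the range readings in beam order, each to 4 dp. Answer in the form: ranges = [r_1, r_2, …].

ranges = [3.1061, 3.7477, 0.6200, 0.3209, 0.3580, 1.4287, 1.5935]

beam 1: φ=-135°, α=120°
  cosα=-0.5000 sinα=0.8660 | (4,2) | tMaxX 1.2400 tMaxY 0.7967 | tΔX 2.0000 tΔY 1.1547
    t=0.7967 [y] (4,3)
    t=1.2400 [x] (3,3)
    t=1.9514 [y] (3,4)
    t=3.1061 [y] (3,5) — stop
  → r_1 = 3.1061
beam 2: φ=-90°, α=165°
  cosα=-0.9659 sinα=0.2588 | (4,2) | tMaxX 0.6419 tMaxY 2.6660 | tΔX 1.0353 tΔY 3.8637
    t=0.6419 [x] (3,2)
    t=1.6771 [x] (2,2)
    t=2.6660 [y] (2,3)
    t=2.7124 [x] (1,3)
    t=3.7477 [x] (0,3) — stop
  → r_2 = 3.7477
beam 3: φ=-45°, α=210°
  cosα=-0.8660 sinα=-0.5000 | (4,2) | tMaxX 0.7159 tMaxY 0.6200 | tΔX 1.1547 tΔY 2.0000
    t=0.6200 [y] (4,1) — stop
  → r_3 = 0.6200
beam 4: φ=0°, α=255°
  cosα=-0.2588 sinα=-0.9659 | (4,2) | tMaxX 2.3955 tMaxY 0.3209 | tΔX 3.8637 tΔY 1.0353
    t=0.3209 [y] (4,1) — stop
  → r_4 = 0.3209
beam 5: φ=45°, α=300°
  cosα=0.5000 sinα=-0.8660 | (4,2) | tMaxX 0.7600 tMaxY 0.3580 | tΔX 2.0000 tΔY 1.1547
    t=0.3580 [y] (4,1) — stop
  → r_5 = 0.3580
beam 6: φ=90°, α=345°
  cosα=0.9659 sinα=-0.2588 | (4,2) | tMaxX 0.3934 tMaxY 1.1977 | tΔX 1.0353 tΔY 3.8637
    t=0.3934 [x] (5,2)
    t=1.1977 [y] (5,1)
    t=1.4287 [x] (6,1) — stop
  → r_6 = 1.4287
beam 7: φ=135°, α=30°
  cosα=0.8660 sinα=0.5000 | (4,2) | tMaxX 0.4388 tMaxY 1.3800 | tΔX 1.1547 tΔY 2.0000
    t=0.4388 [x] (5,2)
    t=1.3800 [y] (5,3)
    t=1.5935 [x] (6,3) — stop
  → r_7 = 1.5935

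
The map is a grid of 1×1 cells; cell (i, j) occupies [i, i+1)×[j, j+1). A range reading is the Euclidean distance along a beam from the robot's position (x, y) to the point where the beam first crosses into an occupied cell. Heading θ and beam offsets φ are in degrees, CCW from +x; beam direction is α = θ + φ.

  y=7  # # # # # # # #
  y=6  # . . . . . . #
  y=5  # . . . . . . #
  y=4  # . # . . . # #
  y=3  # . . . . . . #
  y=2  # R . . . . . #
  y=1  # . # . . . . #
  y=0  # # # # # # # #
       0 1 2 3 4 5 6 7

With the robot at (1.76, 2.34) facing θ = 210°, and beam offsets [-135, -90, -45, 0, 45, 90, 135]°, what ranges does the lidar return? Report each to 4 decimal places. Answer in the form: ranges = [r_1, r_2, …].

ranges = [1.7186, 1.5200, 0.7868, 0.8776, 1.3873, 0.4800, 5.1774]

beam 1: φ=-135°, α=75°
  d=(0.2588,0.9659)  start (1,2)  tX=0.9273 tY=0.6833  stride 1/|dx|=3.8637 1/|dy|=1.0353
    cross y-line → (1,3), t=0.6833
    cross x-line → (2,3), t=0.9273
    cross y-line → (2,4), t=1.7186 (wall)
  → r_1 = 1.7186
beam 2: φ=-90°, α=120°
  d=(-0.5000,0.8660)  start (1,2)  tX=1.5200 tY=0.7621  stride 1/|dx|=2.0000 1/|dy|=1.1547
    cross y-line → (1,3), t=0.7621
    cross x-line → (0,3), t=1.5200 (wall)
  → r_2 = 1.5200
beam 3: φ=-45°, α=165°
  d=(-0.9659,0.2588)  start (1,2)  tX=0.7868 tY=2.5500  stride 1/|dx|=1.0353 1/|dy|=3.8637
    cross x-line → (0,2), t=0.7868 (wall)
  → r_3 = 0.7868
beam 4: φ=0°, α=210°
  d=(-0.8660,-0.5000)  start (1,2)  tX=0.8776 tY=0.6800  stride 1/|dx|=1.1547 1/|dy|=2.0000
    cross y-line → (1,1), t=0.6800
    cross x-line → (0,1), t=0.8776 (wall)
  → r_4 = 0.8776
beam 5: φ=45°, α=255°
  d=(-0.2588,-0.9659)  start (1,2)  tX=2.9364 tY=0.3520  stride 1/|dx|=3.8637 1/|dy|=1.0353
    cross y-line → (1,1), t=0.3520
    cross y-line → (1,0), t=1.3873 (wall)
  → r_5 = 1.3873
beam 6: φ=90°, α=300°
  d=(0.5000,-0.8660)  start (1,2)  tX=0.4800 tY=0.3926  stride 1/|dx|=2.0000 1/|dy|=1.1547
    cross y-line → (1,1), t=0.3926
    cross x-line → (2,1), t=0.4800 (wall)
  → r_6 = 0.4800
beam 7: φ=135°, α=345°
  d=(0.9659,-0.2588)  start (1,2)  tX=0.2485 tY=1.3137  stride 1/|dx|=1.0353 1/|dy|=3.8637
    cross x-line → (2,2), t=0.2485
    cross x-line → (3,2), t=1.2837
    cross y-line → (3,1), t=1.3137
    cross x-line → (4,1), t=2.3190
    cross x-line → (5,1), t=3.3543
    cross x-line → (6,1), t=4.3896
    cross y-line → (6,0), t=5.1774 (wall)
  → r_7 = 5.1774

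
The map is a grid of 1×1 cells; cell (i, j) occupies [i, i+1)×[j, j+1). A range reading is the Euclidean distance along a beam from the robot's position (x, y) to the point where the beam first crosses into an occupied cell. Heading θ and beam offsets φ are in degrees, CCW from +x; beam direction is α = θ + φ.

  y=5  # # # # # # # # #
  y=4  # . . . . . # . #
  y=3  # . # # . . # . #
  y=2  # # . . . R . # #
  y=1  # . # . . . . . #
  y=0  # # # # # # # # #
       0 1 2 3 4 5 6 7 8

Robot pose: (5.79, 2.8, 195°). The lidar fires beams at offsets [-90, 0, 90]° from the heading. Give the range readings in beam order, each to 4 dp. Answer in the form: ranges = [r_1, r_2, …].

beam 1: φ=-90°, α=105°
  direction (-0.2588, 0.9659); cell (5,2); t to first gridline: x 3.0523, y 0.2071 (then +3.8637 / +1.0353)
    (5,3) via y @ 0.2071
    (5,4) via y @ 1.2423
    (5,5) via y @ 2.2776  # hit
  → r_1 = 2.2776
beam 2: φ=0°, α=195°
  direction (-0.9659, -0.2588); cell (5,2); t to first gridline: x 0.8179, y 3.0910 (then +1.0353 / +3.8637)
    (4,2) via x @ 0.8179
    (3,2) via x @ 1.8531
    (2,2) via x @ 2.8884
    (2,1) via y @ 3.0910  # hit
  → r_2 = 3.0910
beam 3: φ=90°, α=285°
  direction (0.2588, -0.9659); cell (5,2); t to first gridline: x 0.8114, y 0.8282 (then +3.8637 / +1.0353)
    (6,2) via x @ 0.8114
    (6,1) via y @ 0.8282
    (6,0) via y @ 1.8635  # hit
  → r_3 = 1.8635

ranges = [2.2776, 3.0910, 1.8635]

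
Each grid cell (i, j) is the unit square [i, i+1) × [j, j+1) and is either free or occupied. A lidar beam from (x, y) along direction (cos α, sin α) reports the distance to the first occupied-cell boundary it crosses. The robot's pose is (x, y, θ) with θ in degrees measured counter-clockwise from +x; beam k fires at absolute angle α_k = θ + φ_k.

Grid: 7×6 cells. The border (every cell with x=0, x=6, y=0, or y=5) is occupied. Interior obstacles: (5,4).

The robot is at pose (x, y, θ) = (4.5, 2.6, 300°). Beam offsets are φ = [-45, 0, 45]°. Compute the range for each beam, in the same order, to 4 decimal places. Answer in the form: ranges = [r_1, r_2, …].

beam 1: φ=-45°, α=255°
  cosα=-0.2588 sinα=-0.9659 | (4,2) | tMaxX 1.9319 tMaxY 0.6212 | tΔX 3.8637 tΔY 1.0353
    t=0.6212 [y] (4,1)
    t=1.6564 [y] (4,0) — stop
  → r_1 = 1.6564
beam 2: φ=0°, α=300°
  cosα=0.5000 sinα=-0.8660 | (4,2) | tMaxX 1.0000 tMaxY 0.6928 | tΔX 2.0000 tΔY 1.1547
    t=0.6928 [y] (4,1)
    t=1.0000 [x] (5,1)
    t=1.8475 [y] (5,0) — stop
  → r_2 = 1.8475
beam 3: φ=45°, α=345°
  cosα=0.9659 sinα=-0.2588 | (4,2) | tMaxX 0.5176 tMaxY 2.3182 | tΔX 1.0353 tΔY 3.8637
    t=0.5176 [x] (5,2)
    t=1.5529 [x] (6,2) — stop
  → r_3 = 1.5529

ranges = [1.6564, 1.8475, 1.5529]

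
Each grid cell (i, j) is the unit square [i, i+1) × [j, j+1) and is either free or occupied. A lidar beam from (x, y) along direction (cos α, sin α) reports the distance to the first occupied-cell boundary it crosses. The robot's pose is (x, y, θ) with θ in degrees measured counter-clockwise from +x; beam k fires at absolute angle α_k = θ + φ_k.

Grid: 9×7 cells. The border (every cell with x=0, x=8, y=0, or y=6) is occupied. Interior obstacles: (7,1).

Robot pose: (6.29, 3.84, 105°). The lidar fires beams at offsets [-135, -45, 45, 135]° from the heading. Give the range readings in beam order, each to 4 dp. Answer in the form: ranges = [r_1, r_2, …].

ranges = [1.9745, 2.4942, 4.3200, 3.2793]

beam 1: φ=-135°, α=330°
  d=(0.8660,-0.5000)  start (6,3)  tX=0.8198 tY=1.6800  stride 1/|dx|=1.1547 1/|dy|=2.0000
    cross x-line → (7,3), t=0.8198
    cross y-line → (7,2), t=1.6800
    cross x-line → (8,2), t=1.9745 (wall)
  → r_1 = 1.9745
beam 2: φ=-45°, α=60°
  d=(0.5000,0.8660)  start (6,3)  tX=1.4200 tY=0.1848  stride 1/|dx|=2.0000 1/|dy|=1.1547
    cross y-line → (6,4), t=0.1848
    cross y-line → (6,5), t=1.3395
    cross x-line → (7,5), t=1.4200
    cross y-line → (7,6), t=2.4942 (wall)
  → r_2 = 2.4942
beam 3: φ=45°, α=150°
  d=(-0.8660,0.5000)  start (6,3)  tX=0.3349 tY=0.3200  stride 1/|dx|=1.1547 1/|dy|=2.0000
    cross y-line → (6,4), t=0.3200
    cross x-line → (5,4), t=0.3349
    cross x-line → (4,4), t=1.4896
    cross y-line → (4,5), t=2.3200
    cross x-line → (3,5), t=2.6443
    cross x-line → (2,5), t=3.7990
    cross y-line → (2,6), t=4.3200 (wall)
  → r_3 = 4.3200
beam 4: φ=135°, α=240°
  d=(-0.5000,-0.8660)  start (6,3)  tX=0.5800 tY=0.9699  stride 1/|dx|=2.0000 1/|dy|=1.1547
    cross x-line → (5,3), t=0.5800
    cross y-line → (5,2), t=0.9699
    cross y-line → (5,1), t=2.1246
    cross x-line → (4,1), t=2.5800
    cross y-line → (4,0), t=3.2793 (wall)
  → r_4 = 3.2793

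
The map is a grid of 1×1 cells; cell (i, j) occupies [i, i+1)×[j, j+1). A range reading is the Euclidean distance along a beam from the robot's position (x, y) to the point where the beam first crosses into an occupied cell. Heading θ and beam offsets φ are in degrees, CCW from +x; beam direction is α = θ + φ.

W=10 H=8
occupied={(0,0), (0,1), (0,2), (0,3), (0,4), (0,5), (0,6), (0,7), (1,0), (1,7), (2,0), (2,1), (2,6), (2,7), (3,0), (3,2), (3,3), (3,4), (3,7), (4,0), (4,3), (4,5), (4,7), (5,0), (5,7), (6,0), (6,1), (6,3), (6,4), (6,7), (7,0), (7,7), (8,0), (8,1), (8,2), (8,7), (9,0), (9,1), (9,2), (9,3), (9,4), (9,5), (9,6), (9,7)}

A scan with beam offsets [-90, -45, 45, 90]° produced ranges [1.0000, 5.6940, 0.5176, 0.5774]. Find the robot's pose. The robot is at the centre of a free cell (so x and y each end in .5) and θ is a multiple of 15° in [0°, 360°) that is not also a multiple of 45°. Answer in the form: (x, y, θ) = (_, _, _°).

(x, y, θ) = (3.5, 6.5, 30°)

Candidates: 36 free-cell centres × 16 headings = 576 poses. Raycast each; keep the one whose scan matches to 4 dp.
  (6.5, 2.5, 30°): beam 1 = 0.5774 ≠ 1.0000 ✗
  (5.5, 1.5, 330°): beam 1 = 0.5774 ≠ 1.0000 ✗
  (7.5, 1.5, 105°): beam 1 = 0.5176 ≠ 1.0000 ✗
  …
  (3.5, 6.5, 30°): r_1=1.0000, r_2=5.6940, r_3=0.5176, r_4=0.5774 — all match ✓
No second candidate reproduces the full scan.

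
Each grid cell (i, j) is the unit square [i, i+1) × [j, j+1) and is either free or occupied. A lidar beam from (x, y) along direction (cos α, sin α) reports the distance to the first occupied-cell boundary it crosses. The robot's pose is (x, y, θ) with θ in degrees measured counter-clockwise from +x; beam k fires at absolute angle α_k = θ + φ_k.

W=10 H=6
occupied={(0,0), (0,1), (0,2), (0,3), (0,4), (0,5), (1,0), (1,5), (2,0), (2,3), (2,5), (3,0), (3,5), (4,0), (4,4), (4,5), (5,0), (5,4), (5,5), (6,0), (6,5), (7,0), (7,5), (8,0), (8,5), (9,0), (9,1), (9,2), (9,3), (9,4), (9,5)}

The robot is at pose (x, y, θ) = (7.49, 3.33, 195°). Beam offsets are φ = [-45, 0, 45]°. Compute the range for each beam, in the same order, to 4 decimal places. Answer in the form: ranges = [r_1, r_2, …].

ranges = [1.7205, 6.7189, 2.6905]

beam 1: φ=-45°, α=150°
  cosα=-0.8660 sinα=0.5000 | (7,3) | tMaxX 0.5658 tMaxY 1.3400 | tΔX 1.1547 tΔY 2.0000
    t=0.5658 [x] (6,3)
    t=1.3400 [y] (6,4)
    t=1.7205 [x] (5,4) — stop
  → r_1 = 1.7205
beam 2: φ=0°, α=195°
  cosα=-0.9659 sinα=-0.2588 | (7,3) | tMaxX 0.5073 tMaxY 1.2750 | tΔX 1.0353 tΔY 3.8637
    t=0.5073 [x] (6,3)
    t=1.2750 [y] (6,2)
    t=1.5426 [x] (5,2)
    t=2.5778 [x] (4,2)
    t=3.6131 [x] (3,2)
    t=4.6484 [x] (2,2)
    t=5.1387 [y] (2,1)
    t=5.6837 [x] (1,1)
    t=6.7189 [x] (0,1) — stop
  → r_2 = 6.7189
beam 3: φ=45°, α=240°
  cosα=-0.5000 sinα=-0.8660 | (7,3) | tMaxX 0.9800 tMaxY 0.3811 | tΔX 2.0000 tΔY 1.1547
    t=0.3811 [y] (7,2)
    t=0.9800 [x] (6,2)
    t=1.5358 [y] (6,1)
    t=2.6905 [y] (6,0) — stop
  → r_3 = 2.6905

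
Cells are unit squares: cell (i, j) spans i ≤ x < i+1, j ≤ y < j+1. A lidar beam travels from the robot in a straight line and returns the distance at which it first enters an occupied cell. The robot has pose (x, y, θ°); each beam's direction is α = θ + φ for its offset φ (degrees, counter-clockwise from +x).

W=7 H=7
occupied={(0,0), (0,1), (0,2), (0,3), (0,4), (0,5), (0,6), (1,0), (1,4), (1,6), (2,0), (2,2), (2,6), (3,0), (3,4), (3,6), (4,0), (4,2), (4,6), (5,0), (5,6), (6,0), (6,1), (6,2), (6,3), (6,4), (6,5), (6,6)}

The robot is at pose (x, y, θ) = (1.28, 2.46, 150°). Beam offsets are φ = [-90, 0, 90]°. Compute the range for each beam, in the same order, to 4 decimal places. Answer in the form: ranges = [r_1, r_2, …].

beam 1: φ=-90°, α=60°
  cosα=0.5000 sinα=0.8660 | (1,2) | tMaxX 1.4400 tMaxY 0.6235 | tΔX 2.0000 tΔY 1.1547
    t=0.6235 [y] (1,3)
    t=1.4400 [x] (2,3)
    t=1.7782 [y] (2,4)
    t=2.9329 [y] (2,5)
    t=3.4400 [x] (3,5)
    t=4.0876 [y] (3,6) — stop
  → r_1 = 4.0876
beam 2: φ=0°, α=150°
  cosα=-0.8660 sinα=0.5000 | (1,2) | tMaxX 0.3233 tMaxY 1.0800 | tΔX 1.1547 tΔY 2.0000
    t=0.3233 [x] (0,2) — stop
  → r_2 = 0.3233
beam 3: φ=90°, α=240°
  cosα=-0.5000 sinα=-0.8660 | (1,2) | tMaxX 0.5600 tMaxY 0.5312 | tΔX 2.0000 tΔY 1.1547
    t=0.5312 [y] (1,1)
    t=0.5600 [x] (0,1) — stop
  → r_3 = 0.5600

ranges = [4.0876, 0.3233, 0.5600]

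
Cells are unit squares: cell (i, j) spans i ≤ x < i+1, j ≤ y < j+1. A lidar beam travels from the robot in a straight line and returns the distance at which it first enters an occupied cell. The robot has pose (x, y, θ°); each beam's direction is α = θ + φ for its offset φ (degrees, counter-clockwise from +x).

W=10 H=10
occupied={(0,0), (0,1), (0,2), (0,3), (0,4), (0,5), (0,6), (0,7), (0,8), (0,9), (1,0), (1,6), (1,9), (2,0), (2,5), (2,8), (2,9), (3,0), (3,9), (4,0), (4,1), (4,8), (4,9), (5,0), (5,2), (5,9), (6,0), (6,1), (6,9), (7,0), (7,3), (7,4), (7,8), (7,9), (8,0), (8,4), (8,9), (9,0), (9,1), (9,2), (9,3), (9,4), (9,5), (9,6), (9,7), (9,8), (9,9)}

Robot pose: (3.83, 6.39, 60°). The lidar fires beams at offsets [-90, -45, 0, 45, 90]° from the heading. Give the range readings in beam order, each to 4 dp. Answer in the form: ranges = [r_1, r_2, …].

beam 1: φ=-90°, α=330°
  cosα=0.8660 sinα=-0.5000 | (3,6) | tMaxX 0.1963 tMaxY 0.7800 | tΔX 1.1547 tΔY 2.0000
    t=0.1963 [x] (4,6)
    t=0.7800 [y] (4,5)
    t=1.3510 [x] (5,5)
    t=2.5057 [x] (6,5)
    t=2.7800 [y] (6,4)
    t=3.6604 [x] (7,4) — stop
  → r_1 = 3.6604
beam 2: φ=-45°, α=15°
  cosα=0.9659 sinα=0.2588 | (3,6) | tMaxX 0.1760 tMaxY 2.3569 | tΔX 1.0353 tΔY 3.8637
    t=0.1760 [x] (4,6)
    t=1.2113 [x] (5,6)
    t=2.2465 [x] (6,6)
    t=2.3569 [y] (6,7)
    t=3.2818 [x] (7,7)
    t=4.3171 [x] (8,7)
    t=5.3524 [x] (9,7) — stop
  → r_2 = 5.3524
beam 3: φ=0°, α=60°
  cosα=0.5000 sinα=0.8660 | (3,6) | tMaxX 0.3400 tMaxY 0.7044 | tΔX 2.0000 tΔY 1.1547
    t=0.3400 [x] (4,6)
    t=0.7044 [y] (4,7)
    t=1.8591 [y] (4,8) — stop
  → r_3 = 1.8591
beam 4: φ=45°, α=105°
  cosα=-0.2588 sinα=0.9659 | (3,6) | tMaxX 3.2069 tMaxY 0.6315 | tΔX 3.8637 tΔY 1.0353
    t=0.6315 [y] (3,7)
    t=1.6668 [y] (3,8)
    t=2.7021 [y] (3,9) — stop
  → r_4 = 2.7021
beam 5: φ=90°, α=150°
  cosα=-0.8660 sinα=0.5000 | (3,6) | tMaxX 0.9584 tMaxY 1.2200 | tΔX 1.1547 tΔY 2.0000
    t=0.9584 [x] (2,6)
    t=1.2200 [y] (2,7)
    t=2.1131 [x] (1,7)
    t=3.2200 [y] (1,8)
    t=3.2678 [x] (0,8) — stop
  → r_5 = 3.2678

ranges = [3.6604, 5.3524, 1.8591, 2.7021, 3.2678]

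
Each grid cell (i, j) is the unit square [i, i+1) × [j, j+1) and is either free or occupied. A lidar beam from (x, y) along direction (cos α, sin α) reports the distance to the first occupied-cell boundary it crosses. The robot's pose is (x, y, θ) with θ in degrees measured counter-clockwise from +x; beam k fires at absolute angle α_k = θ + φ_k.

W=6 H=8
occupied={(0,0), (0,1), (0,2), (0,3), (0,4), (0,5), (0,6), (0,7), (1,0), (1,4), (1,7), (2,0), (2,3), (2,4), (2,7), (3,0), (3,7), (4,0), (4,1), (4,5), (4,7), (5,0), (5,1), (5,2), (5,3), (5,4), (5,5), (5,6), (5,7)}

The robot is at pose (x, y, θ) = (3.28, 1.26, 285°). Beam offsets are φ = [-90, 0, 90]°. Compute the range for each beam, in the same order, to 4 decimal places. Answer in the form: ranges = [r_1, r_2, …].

beam 1: φ=-90°, α=195°
  cosα=-0.9659 sinα=-0.2588 | (3,1) | tMaxX 0.2899 tMaxY 1.0046 | tΔX 1.0353 tΔY 3.8637
    t=0.2899 [x] (2,1)
    t=1.0046 [y] (2,0) — stop
  → r_1 = 1.0046
beam 2: φ=0°, α=285°
  cosα=0.2588 sinα=-0.9659 | (3,1) | tMaxX 2.7819 tMaxY 0.2692 | tΔX 3.8637 tΔY 1.0353
    t=0.2692 [y] (3,0) — stop
  → r_2 = 0.2692
beam 3: φ=90°, α=15°
  cosα=0.9659 sinα=0.2588 | (3,1) | tMaxX 0.7454 tMaxY 2.8591 | tΔX 1.0353 tΔY 3.8637
    t=0.7454 [x] (4,1) — stop
  → r_3 = 0.7454

ranges = [1.0046, 0.2692, 0.7454]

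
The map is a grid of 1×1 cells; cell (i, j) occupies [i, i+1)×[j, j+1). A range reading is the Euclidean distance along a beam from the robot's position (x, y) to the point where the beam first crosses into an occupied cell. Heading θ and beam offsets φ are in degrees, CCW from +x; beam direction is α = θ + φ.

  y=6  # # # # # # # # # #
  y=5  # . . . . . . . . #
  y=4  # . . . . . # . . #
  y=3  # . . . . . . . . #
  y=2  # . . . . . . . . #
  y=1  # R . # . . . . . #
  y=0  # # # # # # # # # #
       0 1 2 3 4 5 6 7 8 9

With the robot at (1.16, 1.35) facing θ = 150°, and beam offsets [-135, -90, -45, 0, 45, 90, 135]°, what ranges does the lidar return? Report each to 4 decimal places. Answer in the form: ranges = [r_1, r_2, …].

beam 1: φ=-135°, α=15°
  cosα=0.9659 sinα=0.2588 | (1,1) | tMaxX 0.8696 tMaxY 2.5114 | tΔX 1.0353 tΔY 3.8637
    t=0.8696 [x] (2,1)
    t=1.9049 [x] (3,1) — stop
  → r_1 = 1.9049
beam 2: φ=-90°, α=60°
  cosα=0.5000 sinα=0.8660 | (1,1) | tMaxX 1.6800 tMaxY 0.7506 | tΔX 2.0000 tΔY 1.1547
    t=0.7506 [y] (1,2)
    t=1.6800 [x] (2,2)
    t=1.9053 [y] (2,3)
    t=3.0600 [y] (2,4)
    t=3.6800 [x] (3,4)
    t=4.2147 [y] (3,5)
    t=5.3694 [y] (3,6) — stop
  → r_2 = 5.3694
beam 3: φ=-45°, α=105°
  cosα=-0.2588 sinα=0.9659 | (1,1) | tMaxX 0.6182 tMaxY 0.6729 | tΔX 3.8637 tΔY 1.0353
    t=0.6182 [x] (0,1) — stop
  → r_3 = 0.6182
beam 4: φ=0°, α=150°
  cosα=-0.8660 sinα=0.5000 | (1,1) | tMaxX 0.1848 tMaxY 1.3000 | tΔX 1.1547 tΔY 2.0000
    t=0.1848 [x] (0,1) — stop
  → r_4 = 0.1848
beam 5: φ=45°, α=195°
  cosα=-0.9659 sinα=-0.2588 | (1,1) | tMaxX 0.1656 tMaxY 1.3523 | tΔX 1.0353 tΔY 3.8637
    t=0.1656 [x] (0,1) — stop
  → r_5 = 0.1656
beam 6: φ=90°, α=240°
  cosα=-0.5000 sinα=-0.8660 | (1,1) | tMaxX 0.3200 tMaxY 0.4041 | tΔX 2.0000 tΔY 1.1547
    t=0.3200 [x] (0,1) — stop
  → r_6 = 0.3200
beam 7: φ=135°, α=285°
  cosα=0.2588 sinα=-0.9659 | (1,1) | tMaxX 3.2455 tMaxY 0.3623 | tΔX 3.8637 tΔY 1.0353
    t=0.3623 [y] (1,0) — stop
  → r_7 = 0.3623

ranges = [1.9049, 5.3694, 0.6182, 0.1848, 0.1656, 0.3200, 0.3623]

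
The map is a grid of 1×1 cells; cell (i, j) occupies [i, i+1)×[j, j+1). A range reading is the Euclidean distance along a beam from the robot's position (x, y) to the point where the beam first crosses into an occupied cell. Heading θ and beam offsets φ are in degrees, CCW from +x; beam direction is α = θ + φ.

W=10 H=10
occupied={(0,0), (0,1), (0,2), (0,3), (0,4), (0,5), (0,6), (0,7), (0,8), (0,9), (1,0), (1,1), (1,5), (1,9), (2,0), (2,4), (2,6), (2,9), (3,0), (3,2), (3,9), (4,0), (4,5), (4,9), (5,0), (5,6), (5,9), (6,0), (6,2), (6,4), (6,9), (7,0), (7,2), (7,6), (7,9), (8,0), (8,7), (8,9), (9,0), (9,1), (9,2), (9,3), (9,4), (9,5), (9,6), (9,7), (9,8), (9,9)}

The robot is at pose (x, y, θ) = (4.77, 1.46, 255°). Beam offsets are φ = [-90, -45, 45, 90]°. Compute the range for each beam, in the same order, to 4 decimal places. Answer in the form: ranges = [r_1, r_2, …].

beam 1: φ=-90°, α=165°
  dir = (cos 165°, sin 165°) = (-0.9659, 0.2588); from cell (4,1)
  next x-line at t=0.7972, next y-line at t=2.0864; Δt_x=1.0353, Δt_y=3.8637
    x: enter (3,1) at t=0.7972
    x: enter (2,1) at t=1.8324
    y: enter (2,2) at t=2.0864
    x: enter (1,2) at t=2.8677
    x: enter (0,2) at t=3.9030 ← occupied
  → r_1 = 3.9030
beam 2: φ=-45°, α=210°
  dir = (cos 210°, sin 210°) = (-0.8660, -0.5000); from cell (4,1)
  next x-line at t=0.8891, next y-line at t=0.9200; Δt_x=1.1547, Δt_y=2.0000
    x: enter (3,1) at t=0.8891
    y: enter (3,0) at t=0.9200 ← occupied
  → r_2 = 0.9200
beam 3: φ=45°, α=300°
  dir = (cos 300°, sin 300°) = (0.5000, -0.8660); from cell (4,1)
  next x-line at t=0.4600, next y-line at t=0.5312; Δt_x=2.0000, Δt_y=1.1547
    x: enter (5,1) at t=0.4600
    y: enter (5,0) at t=0.5312 ← occupied
  → r_3 = 0.5312
beam 4: φ=90°, α=345°
  dir = (cos 345°, sin 345°) = (0.9659, -0.2588); from cell (4,1)
  next x-line at t=0.2381, next y-line at t=1.7773; Δt_x=1.0353, Δt_y=3.8637
    x: enter (5,1) at t=0.2381
    x: enter (6,1) at t=1.2734
    y: enter (6,0) at t=1.7773 ← occupied
  → r_4 = 1.7773

ranges = [3.9030, 0.9200, 0.5312, 1.7773]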